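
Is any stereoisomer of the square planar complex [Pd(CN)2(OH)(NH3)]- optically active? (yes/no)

no

A square has two trans pairs of vertices; adjacent vertices are cis.
There are 2 geometric isomers: CN cis; CN trans.
Each arrangement has an internal mirror plane or centre of symmetry, so none is chiral.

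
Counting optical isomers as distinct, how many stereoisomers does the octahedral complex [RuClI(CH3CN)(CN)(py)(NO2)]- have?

30

An octahedron has six vertices in three trans pairs; every non-trans pair is cis.
Placing the ligands in turn and identifying arrangements related by rotation or reflection leaves 15 distinct geometric isomers.
Of these, 15 lack any improper symmetry element and so occur as enantiomeric pairs, giving 15 + 15 = 30 stereoisomers in total.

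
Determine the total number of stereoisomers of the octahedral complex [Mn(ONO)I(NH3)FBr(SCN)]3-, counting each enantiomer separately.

The six octahedral sites form three mutually perpendicular trans pairs.
Systematic enumeration (placing each ligand type in turn and discarding arrangements equivalent by rotation or reflection) gives 15 geometric isomers.
Of these, 15 lack any improper symmetry element and so occur as enantiomeric pairs, giving 15 + 15 = 30 stereoisomers in total.

30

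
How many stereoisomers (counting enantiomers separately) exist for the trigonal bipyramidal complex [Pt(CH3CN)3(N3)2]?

3

In a trigonal bipyramid the two axial positions differ from the three equatorial ones.
The distinct arrangements are (3 in all): N3 both equatorial; N3 one axial, one equatorial; N3 both axial.
Each arrangement has an internal mirror plane or centre of symmetry, so none is chiral.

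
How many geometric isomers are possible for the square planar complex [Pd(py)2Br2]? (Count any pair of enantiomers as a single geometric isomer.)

2

There are 2 geometric isomers: py cis; py trans.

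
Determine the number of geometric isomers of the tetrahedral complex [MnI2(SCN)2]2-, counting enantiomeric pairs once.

In a tetrahedral complex all four positions are equivalent and every pair of ligands is adjacent — there is no cis/trans distinction.
Only one geometric arrangement is possible.

1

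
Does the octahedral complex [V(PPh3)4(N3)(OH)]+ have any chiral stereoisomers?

no

An octahedron has six vertices in three trans pairs; every non-trans pair is cis.
Working through the distinct placements yields 2 geometric isomers: N3 and OH mutually trans; N3 and OH mutually cis.
Each arrangement has an internal mirror plane or centre of symmetry, so none is chiral.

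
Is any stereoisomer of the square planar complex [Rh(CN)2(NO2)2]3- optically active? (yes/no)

no

A square has two trans pairs of vertices; adjacent vertices are cis.
Systematic placement gives 2 geometric isomers: CN cis; CN trans.
Each arrangement has an internal mirror plane or centre of symmetry, so none is chiral.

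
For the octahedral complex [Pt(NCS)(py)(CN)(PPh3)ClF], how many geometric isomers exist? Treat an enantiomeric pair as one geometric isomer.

Systematic enumeration (placing each ligand type in turn and discarding arrangements equivalent by rotation or reflection) gives 15 geometric isomers.

15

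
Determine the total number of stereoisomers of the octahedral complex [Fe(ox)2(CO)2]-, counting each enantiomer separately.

3

Each ox is bidentate and must span two cis positions.
There are 2 geometric isomers: CO trans; CO cis (chiral).
One of these lacks any improper symmetry element and so occurs as an enantiomeric pair, giving 2 + 1 = 3 stereoisomers in total.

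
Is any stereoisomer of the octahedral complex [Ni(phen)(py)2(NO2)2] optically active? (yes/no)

yes

In an octahedral complex each vertex has one trans partner and four cis neighbours.
Each phen is bidentate and must span two cis positions.
There are 3 geometric isomers: py cis, NO2 trans; py trans, NO2 cis; py cis, NO2 cis (chiral).
One of these lacks any improper symmetry element and so occurs as an enantiomeric pair, giving 3 + 1 = 4 stereoisomers in total.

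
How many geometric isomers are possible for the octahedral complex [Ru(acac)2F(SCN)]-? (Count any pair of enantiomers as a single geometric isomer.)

An octahedron has six vertices in three trans pairs; every non-trans pair is cis.
Each acac is bidentate and must span two cis positions.
There are 2 geometric isomers: F and SCN mutually trans; F and SCN mutually cis (chiral).

2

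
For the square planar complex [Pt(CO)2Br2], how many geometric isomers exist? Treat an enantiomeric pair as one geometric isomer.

2

A square has two trans pairs of vertices; adjacent vertices are cis.
Systematic placement gives 2 geometric isomers: CO cis; CO trans.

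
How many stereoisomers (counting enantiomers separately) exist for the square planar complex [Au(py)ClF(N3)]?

A square has two trans pairs of vertices; adjacent vertices are cis.
Systematic placement gives 3 geometric isomers: (Cl/N3 trans, F/py trans); (Cl/py trans, F/N3 trans); (Cl/F trans, N3/py trans).
Each arrangement has an internal mirror plane or centre of symmetry, so none is chiral.

3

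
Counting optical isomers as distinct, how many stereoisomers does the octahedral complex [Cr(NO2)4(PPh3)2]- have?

An octahedron has six vertices in three trans pairs; every non-trans pair is cis.
The distinct arrangements are (2 in all): PPh3 trans; PPh3 cis.
Each arrangement has an internal mirror plane or centre of symmetry, so none is chiral.

2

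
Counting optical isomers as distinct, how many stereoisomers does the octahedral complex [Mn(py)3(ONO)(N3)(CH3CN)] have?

An octahedron has six vertices in three trans pairs; every non-trans pair is cis.
The distinct arrangements are (4 in all): py mer (3 arrangements); py fac (chiral).
One of these lacks any improper symmetry element and so occurs as an enantiomeric pair, giving 4 + 1 = 5 stereoisomers in total.

5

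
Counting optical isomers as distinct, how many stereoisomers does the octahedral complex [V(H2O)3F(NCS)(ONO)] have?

In an octahedral complex each vertex has one trans partner and four cis neighbours.
Systematic placement gives 4 geometric isomers: H2O mer (3 arrangements); H2O fac (chiral).
One of these lacks any improper symmetry element and so occurs as an enantiomeric pair, giving 4 + 1 = 5 stereoisomers in total.

5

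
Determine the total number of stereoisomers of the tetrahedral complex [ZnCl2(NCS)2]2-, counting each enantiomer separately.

All four vertices of a tetrahedron are equivalent and mutually adjacent, so cis/trans isomerism cannot arise.
Only one geometric arrangement is possible.

1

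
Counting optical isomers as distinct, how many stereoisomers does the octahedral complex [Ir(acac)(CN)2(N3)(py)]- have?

The six octahedral sites form three mutually perpendicular trans pairs.
Each acac is bidentate and must span two cis positions.
Working through the distinct placements yields 4 geometric isomers: CN trans; CN cis (3 arrangements, 2 chiral).
Of these, 2 lack any improper symmetry element and so occur as enantiomeric pairs, giving 4 + 2 = 6 stereoisomers in total.

6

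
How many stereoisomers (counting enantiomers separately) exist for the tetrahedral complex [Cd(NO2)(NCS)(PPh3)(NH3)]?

All four vertices of a tetrahedron are equivalent and mutually adjacent, so cis/trans isomerism cannot arise.
Only one geometric arrangement is possible; it has no improper symmetry element, so it exists as a pair of enantiomers (2 stereoisomers).

2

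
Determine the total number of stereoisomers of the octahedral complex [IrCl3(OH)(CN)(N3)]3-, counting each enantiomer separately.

5

The six octahedral sites form three mutually perpendicular trans pairs.
There are 4 geometric isomers: Cl mer (3 arrangements); Cl fac (chiral).
One of these lacks any improper symmetry element and so occurs as an enantiomeric pair, giving 4 + 1 = 5 stereoisomers in total.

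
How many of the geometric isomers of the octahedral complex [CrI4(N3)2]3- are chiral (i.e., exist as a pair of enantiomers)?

0

In an octahedral complex each vertex has one trans partner and four cis neighbours.
Systematic placement gives 2 geometric isomers: N3 trans; N3 cis.
Each arrangement has an internal mirror plane or centre of symmetry, so none is chiral.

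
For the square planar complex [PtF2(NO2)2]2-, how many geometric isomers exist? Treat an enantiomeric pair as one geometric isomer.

2

In a square planar complex each vertex has one trans partner and two cis neighbours.
The distinct arrangements are (2 in all): F cis; F trans.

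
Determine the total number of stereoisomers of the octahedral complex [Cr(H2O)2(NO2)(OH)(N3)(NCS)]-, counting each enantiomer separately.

15

An octahedron has six vertices in three trans pairs; every non-trans pair is cis.
Exhaustive case analysis gives 9 geometric isomers.
Of these, 6 lack any improper symmetry element and so occur as enantiomeric pairs, giving 9 + 6 = 15 stereoisomers in total.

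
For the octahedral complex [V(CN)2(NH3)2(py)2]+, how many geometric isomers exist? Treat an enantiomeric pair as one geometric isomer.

An octahedron has six vertices in three trans pairs; every non-trans pair is cis.
Working through the distinct placements yields 5 geometric isomers: CN trans, NH3 trans, py trans; CN trans, NH3 cis, py cis; CN cis, NH3 cis, py trans; CN cis, NH3 cis, py cis (chiral); CN cis, NH3 trans, py cis.

5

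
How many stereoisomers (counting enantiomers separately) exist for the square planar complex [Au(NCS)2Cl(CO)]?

A square has two trans pairs of vertices; adjacent vertices are cis.
The distinct arrangements are (2 in all): NCS cis; NCS trans.
Each arrangement has an internal mirror plane or centre of symmetry, so none is chiral.

2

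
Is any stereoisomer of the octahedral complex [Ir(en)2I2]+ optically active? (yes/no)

yes

Each en is bidentate and must span two cis positions.
Working through the distinct placements yields 2 geometric isomers: I trans; I cis (chiral).
One of these lacks any improper symmetry element and so occurs as an enantiomeric pair, giving 2 + 1 = 3 stereoisomers in total.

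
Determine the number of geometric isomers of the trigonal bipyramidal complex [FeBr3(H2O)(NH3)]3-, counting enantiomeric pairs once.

In a trigonal bipyramid the two axial positions differ from the three equatorial ones.
Working through the distinct placements yields 4 geometric isomers: H2O equatorial, NH3 equatorial; H2O axial, NH3 equatorial; H2O equatorial, NH3 axial; H2O axial, NH3 axial.

4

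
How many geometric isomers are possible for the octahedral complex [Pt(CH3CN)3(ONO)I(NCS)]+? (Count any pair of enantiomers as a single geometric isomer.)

4

In an octahedral complex each vertex has one trans partner and four cis neighbours.
There are 4 geometric isomers: CH3CN mer (3 arrangements); CH3CN fac (chiral).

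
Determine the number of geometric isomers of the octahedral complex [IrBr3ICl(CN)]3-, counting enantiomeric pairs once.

4

An octahedron has six vertices in three trans pairs; every non-trans pair is cis.
Systematic placement gives 4 geometric isomers: Br mer (3 arrangements); Br fac (chiral).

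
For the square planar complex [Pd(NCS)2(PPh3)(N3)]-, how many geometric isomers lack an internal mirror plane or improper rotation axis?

Systematic placement gives 2 geometric isomers: NCS cis; NCS trans.
Each arrangement has an internal mirror plane or centre of symmetry, so none is chiral.

0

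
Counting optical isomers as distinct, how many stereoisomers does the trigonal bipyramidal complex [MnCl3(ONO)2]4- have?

3

A trigonal bipyramid has two axial and three equatorial sites, which are chemically inequivalent.
Working through the distinct placements yields 3 geometric isomers: ONO both equatorial; ONO one axial, one equatorial; ONO both axial.
Each arrangement has an internal mirror plane or centre of symmetry, so none is chiral.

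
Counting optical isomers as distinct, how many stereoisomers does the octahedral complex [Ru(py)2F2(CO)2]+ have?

6

The six octahedral sites form three mutually perpendicular trans pairs.
There are 5 geometric isomers: py trans, F trans, CO trans; py cis, F cis, CO trans; py trans, F cis, CO cis; py cis, F cis, CO cis (chiral); py cis, F trans, CO cis.
One of these lacks any improper symmetry element and so occurs as an enantiomeric pair, giving 5 + 1 = 6 stereoisomers in total.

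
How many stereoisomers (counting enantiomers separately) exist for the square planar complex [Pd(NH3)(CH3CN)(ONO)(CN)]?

3

In a square planar complex each vertex has one trans partner and two cis neighbours.
Working through the distinct placements yields 3 geometric isomers: (CH3CN/NH3 trans, CN/ONO trans); (CH3CN/ONO trans, CN/NH3 trans); (CH3CN/CN trans, NH3/ONO trans).
Each arrangement has an internal mirror plane or centre of symmetry, so none is chiral.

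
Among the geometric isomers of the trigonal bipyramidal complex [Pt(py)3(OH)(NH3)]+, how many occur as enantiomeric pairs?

0

A trigonal bipyramid has two axial and three equatorial sites, which are chemically inequivalent.
Working through the distinct placements yields 4 geometric isomers: OH axial, NH3 axial; OH equatorial, NH3 axial; OH axial, NH3 equatorial; OH equatorial, NH3 equatorial.
Each arrangement has an internal mirror plane or centre of symmetry, so none is chiral.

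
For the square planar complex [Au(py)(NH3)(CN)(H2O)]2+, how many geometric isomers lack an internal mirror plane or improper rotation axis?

0

In a square planar complex each vertex has one trans partner and two cis neighbours.
Working through the distinct placements yields 3 geometric isomers: (CN/NH3 trans, H2O/py trans); (CN/py trans, H2O/NH3 trans); (CN/H2O trans, NH3/py trans).
Each arrangement has an internal mirror plane or centre of symmetry, so none is chiral.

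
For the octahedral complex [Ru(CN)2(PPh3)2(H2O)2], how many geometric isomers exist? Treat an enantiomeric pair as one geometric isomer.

In an octahedral complex each vertex has one trans partner and four cis neighbours.
Working through the distinct placements yields 5 geometric isomers: CN trans, PPh3 trans, H2O trans; CN trans, PPh3 cis, H2O cis; CN cis, PPh3 trans, H2O cis; CN cis, PPh3 cis, H2O cis (chiral); CN cis, PPh3 cis, H2O trans.

5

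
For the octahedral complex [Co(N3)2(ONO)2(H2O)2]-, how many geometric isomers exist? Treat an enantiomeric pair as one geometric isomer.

5

The six octahedral sites form three mutually perpendicular trans pairs.
The distinct arrangements are (5 in all): N3 trans, ONO trans, H2O trans; N3 cis, ONO cis, H2O trans; N3 cis, ONO trans, H2O cis; N3 cis, ONO cis, H2O cis (chiral); N3 trans, ONO cis, H2O cis.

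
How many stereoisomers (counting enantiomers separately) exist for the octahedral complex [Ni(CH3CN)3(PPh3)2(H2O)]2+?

3

In an octahedral complex each vertex has one trans partner and four cis neighbours.
Systematic placement gives 3 geometric isomers: CH3CN mer, PPh3 trans; CH3CN mer, PPh3 cis; CH3CN fac, PPh3 cis.
Each arrangement has an internal mirror plane or centre of symmetry, so none is chiral.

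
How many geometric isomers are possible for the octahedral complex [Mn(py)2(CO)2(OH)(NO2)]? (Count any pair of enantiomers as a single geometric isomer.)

In an octahedral complex each vertex has one trans partner and four cis neighbours.
The distinct arrangements are (6 in all): py trans, CO trans; py cis, CO trans; py trans, CO cis; py cis, CO cis (3 arrangements, 2 chiral).

6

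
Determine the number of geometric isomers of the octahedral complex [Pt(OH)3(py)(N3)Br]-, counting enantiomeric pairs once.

4

The six octahedral sites form three mutually perpendicular trans pairs.
Systematic placement gives 4 geometric isomers: OH mer (3 arrangements); OH fac (chiral).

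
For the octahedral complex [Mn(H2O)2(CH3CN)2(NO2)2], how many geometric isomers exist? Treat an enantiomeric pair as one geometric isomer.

5

The six octahedral sites form three mutually perpendicular trans pairs.
There are 5 geometric isomers: H2O trans, CH3CN trans, NO2 trans; H2O cis, CH3CN trans, NO2 cis; H2O cis, CH3CN cis, NO2 trans; H2O cis, CH3CN cis, NO2 cis (chiral); H2O trans, CH3CN cis, NO2 cis.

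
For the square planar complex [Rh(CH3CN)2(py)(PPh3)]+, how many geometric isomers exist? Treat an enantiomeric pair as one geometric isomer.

Working through the distinct placements yields 2 geometric isomers: CH3CN cis; CH3CN trans.

2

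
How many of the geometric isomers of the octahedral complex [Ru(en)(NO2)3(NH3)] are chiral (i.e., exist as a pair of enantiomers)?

0

The six octahedral sites form three mutually perpendicular trans pairs.
Each en is bidentate and must span two cis positions.
The distinct arrangements are (2 in all): NO2 fac; NO2 mer.
Each arrangement has an internal mirror plane or centre of symmetry, so none is chiral.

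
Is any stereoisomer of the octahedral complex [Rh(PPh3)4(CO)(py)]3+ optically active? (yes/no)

The distinct arrangements are (2 in all): CO and py mutually cis; CO and py mutually trans.
Each arrangement has an internal mirror plane or centre of symmetry, so none is chiral.

no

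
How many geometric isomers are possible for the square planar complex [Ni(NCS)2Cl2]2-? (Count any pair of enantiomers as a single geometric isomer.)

The distinct arrangements are (2 in all): NCS cis; NCS trans.

2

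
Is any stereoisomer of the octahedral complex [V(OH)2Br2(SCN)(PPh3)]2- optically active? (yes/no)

yes

Systematic placement gives 6 geometric isomers: OH trans, Br trans; OH cis, Br trans; OH cis, Br cis (3 arrangements, 2 chiral); OH trans, Br cis.
Of these, 2 lack any improper symmetry element and so occur as enantiomeric pairs, giving 6 + 2 = 8 stereoisomers in total.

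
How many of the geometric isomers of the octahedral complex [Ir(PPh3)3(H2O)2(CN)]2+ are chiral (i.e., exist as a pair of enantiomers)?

Working through the distinct placements yields 3 geometric isomers: PPh3 mer, H2O cis; PPh3 mer, H2O trans; PPh3 fac, H2O cis.
Each arrangement has an internal mirror plane or centre of symmetry, so none is chiral.

0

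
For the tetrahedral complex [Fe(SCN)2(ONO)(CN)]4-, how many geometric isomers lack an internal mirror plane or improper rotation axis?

All four vertices of a tetrahedron are equivalent and mutually adjacent, so cis/trans isomerism cannot arise.
Only one geometric arrangement is possible.

0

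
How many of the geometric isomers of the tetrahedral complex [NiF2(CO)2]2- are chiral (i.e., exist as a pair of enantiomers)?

In a tetrahedral complex all four positions are equivalent and every pair of ligands is adjacent — there is no cis/trans distinction.
Only one geometric arrangement is possible.

0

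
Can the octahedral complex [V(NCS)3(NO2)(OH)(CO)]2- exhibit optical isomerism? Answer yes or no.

An octahedron has six vertices in three trans pairs; every non-trans pair is cis.
There are 4 geometric isomers: NCS mer (3 arrangements); NCS fac (chiral).
One of these lacks any improper symmetry element and so occurs as an enantiomeric pair, giving 4 + 1 = 5 stereoisomers in total.

yes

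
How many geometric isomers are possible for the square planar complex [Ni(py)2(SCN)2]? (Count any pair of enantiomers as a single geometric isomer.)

Working through the distinct placements yields 2 geometric isomers: py cis; py trans.

2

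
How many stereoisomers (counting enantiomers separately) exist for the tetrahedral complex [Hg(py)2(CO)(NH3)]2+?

1

In a tetrahedral complex all four positions are equivalent and every pair of ligands is adjacent — there is no cis/trans distinction.
Only one geometric arrangement is possible.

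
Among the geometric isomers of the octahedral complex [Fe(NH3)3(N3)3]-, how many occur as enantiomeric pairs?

Systematic placement gives 2 geometric isomers: NH3 mer; NH3 fac.
Each arrangement has an internal mirror plane or centre of symmetry, so none is chiral.

0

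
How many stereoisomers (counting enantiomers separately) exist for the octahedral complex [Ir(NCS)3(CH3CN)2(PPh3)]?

3

In an octahedral complex each vertex has one trans partner and four cis neighbours.
Working through the distinct placements yields 3 geometric isomers: NCS mer, CH3CN trans; NCS fac, CH3CN cis; NCS mer, CH3CN cis.
Each arrangement has an internal mirror plane or centre of symmetry, so none is chiral.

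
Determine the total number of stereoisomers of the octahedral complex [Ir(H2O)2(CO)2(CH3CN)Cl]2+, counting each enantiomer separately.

In an octahedral complex each vertex has one trans partner and four cis neighbours.
The distinct arrangements are (6 in all): H2O trans, CO cis; H2O cis, CO cis (3 arrangements, 2 chiral); H2O trans, CO trans; H2O cis, CO trans.
Of these, 2 lack any improper symmetry element and so occur as enantiomeric pairs, giving 6 + 2 = 8 stereoisomers in total.

8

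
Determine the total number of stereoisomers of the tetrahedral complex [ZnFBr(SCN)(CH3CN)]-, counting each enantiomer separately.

All four vertices of a tetrahedron are equivalent and mutually adjacent, so cis/trans isomerism cannot arise.
Only one geometric arrangement is possible; it has no improper symmetry element, so it exists as a pair of enantiomers (2 stereoisomers).

2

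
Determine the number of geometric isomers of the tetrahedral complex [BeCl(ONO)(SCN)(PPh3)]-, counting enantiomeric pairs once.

1

In a tetrahedral complex all four positions are equivalent and every pair of ligands is adjacent — there is no cis/trans distinction.
Only one geometric arrangement is possible; it has no improper symmetry element, so it exists as a pair of enantiomers (2 stereoisomers).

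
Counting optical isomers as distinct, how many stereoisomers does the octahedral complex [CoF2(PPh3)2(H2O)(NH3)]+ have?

Working through the distinct placements yields 6 geometric isomers: F trans, PPh3 trans; F trans, PPh3 cis; F cis, PPh3 trans; F cis, PPh3 cis (3 arrangements, 2 chiral).
Of these, 2 lack any improper symmetry element and so occur as enantiomeric pairs, giving 6 + 2 = 8 stereoisomers in total.

8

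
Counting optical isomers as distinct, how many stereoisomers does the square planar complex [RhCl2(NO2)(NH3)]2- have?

A square has two trans pairs of vertices; adjacent vertices are cis.
Systematic placement gives 2 geometric isomers: Cl cis; Cl trans.
Each arrangement has an internal mirror plane or centre of symmetry, so none is chiral.

2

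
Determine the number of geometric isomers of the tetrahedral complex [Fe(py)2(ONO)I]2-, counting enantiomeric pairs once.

All four vertices of a tetrahedron are equivalent and mutually adjacent, so cis/trans isomerism cannot arise.
Only one geometric arrangement is possible.

1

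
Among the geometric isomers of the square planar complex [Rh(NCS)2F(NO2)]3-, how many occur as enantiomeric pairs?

0

Systematic placement gives 2 geometric isomers: NCS cis; NCS trans.
Each arrangement has an internal mirror plane or centre of symmetry, so none is chiral.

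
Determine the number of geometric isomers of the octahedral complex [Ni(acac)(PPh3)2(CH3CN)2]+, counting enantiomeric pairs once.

The six octahedral sites form three mutually perpendicular trans pairs.
Each acac is bidentate and must span two cis positions.
The distinct arrangements are (3 in all): PPh3 cis, CH3CN trans; PPh3 cis, CH3CN cis (chiral); PPh3 trans, CH3CN cis.

3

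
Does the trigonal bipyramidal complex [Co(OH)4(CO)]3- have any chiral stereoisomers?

In a trigonal bipyramid the two axial positions differ from the three equatorial ones.
Working through the distinct placements yields 2 geometric isomers: CO axial; CO equatorial.
Each arrangement has an internal mirror plane or centre of symmetry, so none is chiral.

no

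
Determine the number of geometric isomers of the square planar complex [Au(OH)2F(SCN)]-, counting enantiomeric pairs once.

2

A square has two trans pairs of vertices; adjacent vertices are cis.
Systematic placement gives 2 geometric isomers: OH cis; OH trans.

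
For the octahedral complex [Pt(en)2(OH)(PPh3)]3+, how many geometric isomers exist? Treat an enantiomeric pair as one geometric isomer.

2

In an octahedral complex each vertex has one trans partner and four cis neighbours.
Each en is bidentate and must span two cis positions.
Working through the distinct placements yields 2 geometric isomers: OH and PPh3 mutually trans; OH and PPh3 mutually cis (chiral).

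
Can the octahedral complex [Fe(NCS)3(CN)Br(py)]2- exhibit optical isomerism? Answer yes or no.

The distinct arrangements are (4 in all): NCS mer (3 arrangements); NCS fac (chiral).
One of these lacks any improper symmetry element and so occurs as an enantiomeric pair, giving 4 + 1 = 5 stereoisomers in total.

yes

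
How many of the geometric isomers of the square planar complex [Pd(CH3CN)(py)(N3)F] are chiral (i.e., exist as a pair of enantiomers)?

0

A square has two trans pairs of vertices; adjacent vertices are cis.
There are 3 geometric isomers: (CH3CN/N3 trans, F/py trans); (CH3CN/py trans, F/N3 trans); (CH3CN/F trans, N3/py trans).
Each arrangement has an internal mirror plane or centre of symmetry, so none is chiral.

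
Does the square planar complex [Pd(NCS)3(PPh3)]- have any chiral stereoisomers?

Only one geometric arrangement is possible.

no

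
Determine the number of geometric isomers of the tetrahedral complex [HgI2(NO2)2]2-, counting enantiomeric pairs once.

All four vertices of a tetrahedron are equivalent and mutually adjacent, so cis/trans isomerism cannot arise.
Only one geometric arrangement is possible.

1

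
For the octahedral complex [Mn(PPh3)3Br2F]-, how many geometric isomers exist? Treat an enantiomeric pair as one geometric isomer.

3

In an octahedral complex each vertex has one trans partner and four cis neighbours.
Working through the distinct placements yields 3 geometric isomers: PPh3 mer, Br trans; PPh3 mer, Br cis; PPh3 fac, Br cis.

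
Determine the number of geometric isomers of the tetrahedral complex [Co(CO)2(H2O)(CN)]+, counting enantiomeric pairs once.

Only one geometric arrangement is possible.

1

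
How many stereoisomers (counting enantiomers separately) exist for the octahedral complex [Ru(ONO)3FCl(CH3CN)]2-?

5

In an octahedral complex each vertex has one trans partner and four cis neighbours.
Systematic placement gives 4 geometric isomers: ONO mer (3 arrangements); ONO fac (chiral).
One of these lacks any improper symmetry element and so occurs as an enantiomeric pair, giving 4 + 1 = 5 stereoisomers in total.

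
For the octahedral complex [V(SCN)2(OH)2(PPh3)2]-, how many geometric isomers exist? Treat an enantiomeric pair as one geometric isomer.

5

There are 5 geometric isomers: SCN trans, OH trans, PPh3 trans; SCN cis, OH trans, PPh3 cis; SCN trans, OH cis, PPh3 cis; SCN cis, OH cis, PPh3 cis (chiral); SCN cis, OH cis, PPh3 trans.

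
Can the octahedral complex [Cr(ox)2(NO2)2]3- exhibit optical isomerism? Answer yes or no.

The six octahedral sites form three mutually perpendicular trans pairs.
Each ox is bidentate and must span two cis positions.
There are 2 geometric isomers: NO2 trans; NO2 cis (chiral).
One of these lacks any improper symmetry element and so occurs as an enantiomeric pair, giving 2 + 1 = 3 stereoisomers in total.

yes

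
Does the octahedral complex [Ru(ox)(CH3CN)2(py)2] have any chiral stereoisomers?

yes

An octahedron has six vertices in three trans pairs; every non-trans pair is cis.
Each ox is bidentate and must span two cis positions.
The distinct arrangements are (3 in all): CH3CN trans, py cis; CH3CN cis, py trans; CH3CN cis, py cis (chiral).
One of these lacks any improper symmetry element and so occurs as an enantiomeric pair, giving 3 + 1 = 4 stereoisomers in total.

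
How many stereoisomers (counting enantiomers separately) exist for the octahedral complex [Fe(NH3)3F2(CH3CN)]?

Working through the distinct placements yields 3 geometric isomers: NH3 mer, F cis; NH3 mer, F trans; NH3 fac, F cis.
Each arrangement has an internal mirror plane or centre of symmetry, so none is chiral.

3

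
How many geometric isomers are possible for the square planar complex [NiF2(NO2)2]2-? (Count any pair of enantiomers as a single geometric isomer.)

2

A square has two trans pairs of vertices; adjacent vertices are cis.
Working through the distinct placements yields 2 geometric isomers: F cis; F trans.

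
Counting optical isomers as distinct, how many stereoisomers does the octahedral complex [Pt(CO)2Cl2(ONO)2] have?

6

The six octahedral sites form three mutually perpendicular trans pairs.
Systematic placement gives 5 geometric isomers: CO trans, Cl trans, ONO trans; CO trans, Cl cis, ONO cis; CO cis, Cl cis, ONO trans; CO cis, Cl cis, ONO cis (chiral); CO cis, Cl trans, ONO cis.
One of these lacks any improper symmetry element and so occurs as an enantiomeric pair, giving 5 + 1 = 6 stereoisomers in total.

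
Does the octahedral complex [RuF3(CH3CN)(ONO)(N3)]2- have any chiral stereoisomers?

yes

In an octahedral complex each vertex has one trans partner and four cis neighbours.
Systematic placement gives 4 geometric isomers: F mer (3 arrangements); F fac (chiral).
One of these lacks any improper symmetry element and so occurs as an enantiomeric pair, giving 4 + 1 = 5 stereoisomers in total.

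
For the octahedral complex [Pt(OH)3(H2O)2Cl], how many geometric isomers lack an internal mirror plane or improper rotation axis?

0

An octahedron has six vertices in three trans pairs; every non-trans pair is cis.
Working through the distinct placements yields 3 geometric isomers: OH mer, H2O cis; OH mer, H2O trans; OH fac, H2O cis.
Each arrangement has an internal mirror plane or centre of symmetry, so none is chiral.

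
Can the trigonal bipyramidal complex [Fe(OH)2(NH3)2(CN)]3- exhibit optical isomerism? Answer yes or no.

yes

A trigonal bipyramid has two axial and three equatorial sites, which are chemically inequivalent.
Placing the ligands in turn and identifying arrangements related by rotation or reflection leaves 5 distinct geometric isomers.
One of these lacks any improper symmetry element and so occurs as an enantiomeric pair, giving 5 + 1 = 6 stereoisomers in total.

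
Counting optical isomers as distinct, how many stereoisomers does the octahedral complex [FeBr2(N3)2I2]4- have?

6

An octahedron has six vertices in three trans pairs; every non-trans pair is cis.
The distinct arrangements are (5 in all): Br trans, N3 trans, I trans; Br trans, N3 cis, I cis; Br cis, N3 trans, I cis; Br cis, N3 cis, I cis (chiral); Br cis, N3 cis, I trans.
One of these lacks any improper symmetry element and so occurs as an enantiomeric pair, giving 5 + 1 = 6 stereoisomers in total.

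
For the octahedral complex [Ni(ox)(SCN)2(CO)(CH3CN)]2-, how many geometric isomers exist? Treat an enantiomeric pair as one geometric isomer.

The six octahedral sites form three mutually perpendicular trans pairs.
Each ox is bidentate and must span two cis positions.
Systematic placement gives 4 geometric isomers: SCN cis (3 arrangements, 2 chiral); SCN trans.

4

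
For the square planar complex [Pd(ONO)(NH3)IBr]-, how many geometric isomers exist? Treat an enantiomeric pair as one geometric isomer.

A square has two trans pairs of vertices; adjacent vertices are cis.
Systematic placement gives 3 geometric isomers: (Br/NH3 trans, I/ONO trans); (Br/ONO trans, I/NH3 trans); (Br/I trans, NH3/ONO trans).

3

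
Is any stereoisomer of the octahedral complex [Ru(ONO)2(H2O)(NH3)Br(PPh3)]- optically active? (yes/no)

yes

In an octahedral complex each vertex has one trans partner and four cis neighbours.
Exhaustive case analysis gives 9 geometric isomers.
Of these, 6 lack any improper symmetry element and so occur as enantiomeric pairs, giving 9 + 6 = 15 stereoisomers in total.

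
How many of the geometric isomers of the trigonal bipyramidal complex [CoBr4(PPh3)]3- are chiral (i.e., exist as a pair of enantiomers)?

In a trigonal bipyramid the two axial positions differ from the three equatorial ones.
The distinct arrangements are (2 in all): PPh3 equatorial; PPh3 axial.
Each arrangement has an internal mirror plane or centre of symmetry, so none is chiral.

0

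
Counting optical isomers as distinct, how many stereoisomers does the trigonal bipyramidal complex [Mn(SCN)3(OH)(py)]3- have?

In a trigonal bipyramid the two axial positions differ from the three equatorial ones.
Working through the distinct placements yields 4 geometric isomers: OH axial, py equatorial; OH axial, py axial; OH equatorial, py equatorial; OH equatorial, py axial.
Each arrangement has an internal mirror plane or centre of symmetry, so none is chiral.

4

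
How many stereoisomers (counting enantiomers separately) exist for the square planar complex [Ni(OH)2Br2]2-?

A square has two trans pairs of vertices; adjacent vertices are cis.
Systematic placement gives 2 geometric isomers: OH cis; OH trans.
Each arrangement has an internal mirror plane or centre of symmetry, so none is chiral.

2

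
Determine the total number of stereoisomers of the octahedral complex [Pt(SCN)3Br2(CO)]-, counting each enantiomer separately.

3

The six octahedral sites form three mutually perpendicular trans pairs.
Systematic placement gives 3 geometric isomers: SCN mer, Br trans; SCN mer, Br cis; SCN fac, Br cis.
Each arrangement has an internal mirror plane or centre of symmetry, so none is chiral.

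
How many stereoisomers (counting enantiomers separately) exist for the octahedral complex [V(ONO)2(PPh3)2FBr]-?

8

In an octahedral complex each vertex has one trans partner and four cis neighbours.
The distinct arrangements are (6 in all): ONO trans, PPh3 trans; ONO cis, PPh3 cis (3 arrangements, 2 chiral); ONO cis, PPh3 trans; ONO trans, PPh3 cis.
Of these, 2 lack any improper symmetry element and so occur as enantiomeric pairs, giving 6 + 2 = 8 stereoisomers in total.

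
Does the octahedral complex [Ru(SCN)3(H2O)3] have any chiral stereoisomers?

An octahedron has six vertices in three trans pairs; every non-trans pair is cis.
Systematic placement gives 2 geometric isomers: SCN mer; SCN fac.
Each arrangement has an internal mirror plane or centre of symmetry, so none is chiral.

no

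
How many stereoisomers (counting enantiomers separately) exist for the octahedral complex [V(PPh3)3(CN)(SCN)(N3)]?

Working through the distinct placements yields 4 geometric isomers: PPh3 mer (3 arrangements); PPh3 fac (chiral).
One of these lacks any improper symmetry element and so occurs as an enantiomeric pair, giving 4 + 1 = 5 stereoisomers in total.

5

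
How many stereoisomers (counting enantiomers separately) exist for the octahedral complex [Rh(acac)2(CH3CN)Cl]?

3

Each acac is bidentate and must span two cis positions.
The distinct arrangements are (2 in all): CH3CN and Cl mutually trans; CH3CN and Cl mutually cis (chiral).
One of these lacks any improper symmetry element and so occurs as an enantiomeric pair, giving 2 + 1 = 3 stereoisomers in total.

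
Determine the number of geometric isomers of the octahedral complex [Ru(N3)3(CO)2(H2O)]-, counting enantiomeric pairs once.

The six octahedral sites form three mutually perpendicular trans pairs.
The distinct arrangements are (3 in all): N3 mer, CO trans; N3 mer, CO cis; N3 fac, CO cis.

3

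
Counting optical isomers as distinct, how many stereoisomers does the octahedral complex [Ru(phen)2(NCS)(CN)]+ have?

The six octahedral sites form three mutually perpendicular trans pairs.
Each phen is bidentate and must span two cis positions.
Working through the distinct placements yields 2 geometric isomers: NCS and CN mutually trans; NCS and CN mutually cis (chiral).
One of these lacks any improper symmetry element and so occurs as an enantiomeric pair, giving 2 + 1 = 3 stereoisomers in total.

3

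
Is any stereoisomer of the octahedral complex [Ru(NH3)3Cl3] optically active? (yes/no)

In an octahedral complex each vertex has one trans partner and four cis neighbours.
Working through the distinct placements yields 2 geometric isomers: NH3 mer; NH3 fac.
Each arrangement has an internal mirror plane or centre of symmetry, so none is chiral.

no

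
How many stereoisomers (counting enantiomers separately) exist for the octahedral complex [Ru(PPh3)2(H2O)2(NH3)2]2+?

An octahedron has six vertices in three trans pairs; every non-trans pair is cis.
Systematic placement gives 5 geometric isomers: PPh3 trans, H2O trans, NH3 trans; PPh3 cis, H2O trans, NH3 cis; PPh3 trans, H2O cis, NH3 cis; PPh3 cis, H2O cis, NH3 cis (chiral); PPh3 cis, H2O cis, NH3 trans.
One of these lacks any improper symmetry element and so occurs as an enantiomeric pair, giving 5 + 1 = 6 stereoisomers in total.

6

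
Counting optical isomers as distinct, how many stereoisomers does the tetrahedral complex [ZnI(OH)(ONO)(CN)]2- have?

2

All four vertices of a tetrahedron are equivalent and mutually adjacent, so cis/trans isomerism cannot arise.
Only one geometric arrangement is possible; it has no improper symmetry element, so it exists as a pair of enantiomers (2 stereoisomers).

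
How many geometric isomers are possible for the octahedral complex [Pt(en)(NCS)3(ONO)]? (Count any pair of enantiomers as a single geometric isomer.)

In an octahedral complex each vertex has one trans partner and four cis neighbours.
Each en is bidentate and must span two cis positions.
Systematic placement gives 2 geometric isomers: NCS mer; NCS fac.

2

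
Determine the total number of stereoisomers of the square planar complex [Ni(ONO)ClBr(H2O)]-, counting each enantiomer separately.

A square has two trans pairs of vertices; adjacent vertices are cis.
Systematic placement gives 3 geometric isomers: (Br/H2O trans, Cl/ONO trans); (Br/ONO trans, Cl/H2O trans); (Br/Cl trans, H2O/ONO trans).
Each arrangement has an internal mirror plane or centre of symmetry, so none is chiral.

3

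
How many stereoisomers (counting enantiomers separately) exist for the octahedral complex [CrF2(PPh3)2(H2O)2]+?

The six octahedral sites form three mutually perpendicular trans pairs.
There are 5 geometric isomers: F trans, PPh3 trans, H2O trans; F trans, PPh3 cis, H2O cis; F cis, PPh3 trans, H2O cis; F cis, PPh3 cis, H2O cis (chiral); F cis, PPh3 cis, H2O trans.
One of these lacks any improper symmetry element and so occurs as an enantiomeric pair, giving 5 + 1 = 6 stereoisomers in total.

6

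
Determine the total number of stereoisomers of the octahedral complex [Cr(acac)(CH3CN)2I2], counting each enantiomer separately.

Each acac is bidentate and must span two cis positions.
Systematic placement gives 3 geometric isomers: CH3CN trans, I cis; CH3CN cis, I cis (chiral); CH3CN cis, I trans.
One of these lacks any improper symmetry element and so occurs as an enantiomeric pair, giving 3 + 1 = 4 stereoisomers in total.

4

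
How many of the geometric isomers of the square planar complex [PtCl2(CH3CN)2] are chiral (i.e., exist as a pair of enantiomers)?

A square has two trans pairs of vertices; adjacent vertices are cis.
The distinct arrangements are (2 in all): Cl cis; Cl trans.
Each arrangement has an internal mirror plane or centre of symmetry, so none is chiral.

0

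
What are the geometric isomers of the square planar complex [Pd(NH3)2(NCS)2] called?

In a square planar complex each vertex has one trans partner and two cis neighbours.
There are 2 geometric isomers: NH3 cis; NH3 trans.

cis and trans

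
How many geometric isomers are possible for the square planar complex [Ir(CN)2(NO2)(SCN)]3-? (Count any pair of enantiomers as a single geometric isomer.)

2

A square has two trans pairs of vertices; adjacent vertices are cis.
Working through the distinct placements yields 2 geometric isomers: CN cis; CN trans.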